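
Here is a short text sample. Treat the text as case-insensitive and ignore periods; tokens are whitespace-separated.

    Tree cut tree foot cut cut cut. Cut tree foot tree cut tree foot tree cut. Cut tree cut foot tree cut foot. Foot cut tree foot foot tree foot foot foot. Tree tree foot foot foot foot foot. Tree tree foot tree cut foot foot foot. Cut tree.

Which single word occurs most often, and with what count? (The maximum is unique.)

Unigram frequencies (highest first):
  foot: 20
  tree: 16
  cut: 13

"foot", 20 times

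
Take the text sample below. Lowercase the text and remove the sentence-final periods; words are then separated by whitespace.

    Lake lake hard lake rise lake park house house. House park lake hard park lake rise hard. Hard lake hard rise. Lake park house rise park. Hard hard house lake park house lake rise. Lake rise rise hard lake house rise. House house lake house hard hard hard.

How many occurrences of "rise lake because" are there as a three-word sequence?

Scanning the 46 overlapping trigram windows for "rise lake because":
  (none found)

0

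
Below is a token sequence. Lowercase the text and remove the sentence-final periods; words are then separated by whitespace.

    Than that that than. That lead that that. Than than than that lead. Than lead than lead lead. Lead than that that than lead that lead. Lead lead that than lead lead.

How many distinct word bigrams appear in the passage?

32 tokens → 31 bigram windows in total.
Repeated bigrams (each contributes count−1 duplicates):
  lead lead: 5
  than lead: 4
  than that: 4
  that than: 4
  lead than: 3
  lead that: 3
  that lead: 3
  that that: 3
  … (1 more repeated)
22 duplicate windows → 31 − 22 = 9 distinct.

9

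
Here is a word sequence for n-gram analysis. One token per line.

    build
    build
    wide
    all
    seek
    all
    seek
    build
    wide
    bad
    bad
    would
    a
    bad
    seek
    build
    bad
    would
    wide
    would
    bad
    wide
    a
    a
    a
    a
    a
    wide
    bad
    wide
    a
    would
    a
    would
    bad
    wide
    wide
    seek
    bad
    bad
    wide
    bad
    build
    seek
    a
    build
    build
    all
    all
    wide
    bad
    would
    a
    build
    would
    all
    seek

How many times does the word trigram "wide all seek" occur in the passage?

Scanning the 55 overlapping trigram windows for "wide all seek":
  position 3–5: wide all seek

1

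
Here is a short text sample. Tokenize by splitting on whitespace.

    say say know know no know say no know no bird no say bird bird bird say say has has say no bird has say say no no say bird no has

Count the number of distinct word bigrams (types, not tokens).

19

32 tokens → 31 bigram windows in total.
Repeated bigrams (each contributes count−1 duplicates):
  say no: 3
  say say: 3
  bird bird: 2
  bird no: 2
  has say: 2
  know no: 2
  no bird: 2
  no know: 2
  … (2 more repeated)
12 duplicate windows → 31 − 12 = 19 distinct.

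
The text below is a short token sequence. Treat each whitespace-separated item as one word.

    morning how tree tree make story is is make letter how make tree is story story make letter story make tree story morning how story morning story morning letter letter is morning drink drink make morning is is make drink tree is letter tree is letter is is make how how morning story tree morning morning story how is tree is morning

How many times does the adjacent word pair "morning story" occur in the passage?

3

Scanning the 61 overlapping bigram windows for "morning story":
  position 26–27: morning story
  position 52–53: morning story
  position 56–57: morning story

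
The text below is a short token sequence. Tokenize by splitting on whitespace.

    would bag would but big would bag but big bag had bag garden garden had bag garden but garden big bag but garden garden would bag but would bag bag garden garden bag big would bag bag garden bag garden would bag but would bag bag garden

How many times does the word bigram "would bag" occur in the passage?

7

Scanning the 46 overlapping bigram windows for "would bag":
  position 1–2: would bag
  position 6–7: would bag
  position 25–26: would bag
  position 28–29: would bag
  position 35–36: would bag
  position 41–42: would bag
  position 44–45: would bag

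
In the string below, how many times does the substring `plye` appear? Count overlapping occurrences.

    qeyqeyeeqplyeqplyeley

2

Sliding a length-4 window over the 21 characters (18 positions):
  position 10–13: plye
  position 15–18: plye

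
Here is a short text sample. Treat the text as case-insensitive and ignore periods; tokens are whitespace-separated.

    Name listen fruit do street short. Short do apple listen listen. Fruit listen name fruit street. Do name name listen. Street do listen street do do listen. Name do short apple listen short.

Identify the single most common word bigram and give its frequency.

"street do", 3 times

Bigram frequencies (highest first):
  street do: 3
  name listen: 2
  listen fruit: 2
  apple listen: 2
  listen name: 2
  listen street: 2
  … (18 more, each ≤ 2)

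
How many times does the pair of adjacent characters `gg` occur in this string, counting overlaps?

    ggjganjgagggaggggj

6

Sliding a length-2 window over the 18 characters (17 positions):
  position 1–2: gg
  position 10–11: gg
  position 11–12: gg
  position 14–15: gg
  position 15–16: gg
  position 16–17: gg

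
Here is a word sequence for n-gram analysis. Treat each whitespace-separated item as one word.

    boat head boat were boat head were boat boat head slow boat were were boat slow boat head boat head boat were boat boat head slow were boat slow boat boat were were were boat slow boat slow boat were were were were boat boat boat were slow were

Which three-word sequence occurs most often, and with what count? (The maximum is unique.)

Trigram frequencies (highest first):
  boat slow boat: 4
  boat head boat: 3
  were boat boat: 3
  boat were were: 3
  were were boat: 3
  were boat slow: 3
  … (20 more, each ≤ 3)

"boat slow boat", 4 times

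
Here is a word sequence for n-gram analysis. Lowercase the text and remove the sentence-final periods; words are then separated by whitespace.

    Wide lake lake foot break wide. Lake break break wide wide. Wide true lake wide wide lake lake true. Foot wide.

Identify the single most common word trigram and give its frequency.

"wide lake lake", 2 times

Trigram frequencies (highest first):
  wide lake lake: 2
  lake lake foot: 1
  lake foot break: 1
  foot break wide: 1
  break wide lake: 1
  wide lake break: 1
  … (12 more, each ≤ 1)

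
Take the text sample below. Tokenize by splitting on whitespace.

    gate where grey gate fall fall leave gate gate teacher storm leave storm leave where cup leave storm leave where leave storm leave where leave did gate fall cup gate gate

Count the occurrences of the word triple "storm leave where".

Scanning the 29 overlapping trigram windows for "storm leave where":
  position 13–15: storm leave where
  position 18–20: storm leave where
  position 22–24: storm leave where

3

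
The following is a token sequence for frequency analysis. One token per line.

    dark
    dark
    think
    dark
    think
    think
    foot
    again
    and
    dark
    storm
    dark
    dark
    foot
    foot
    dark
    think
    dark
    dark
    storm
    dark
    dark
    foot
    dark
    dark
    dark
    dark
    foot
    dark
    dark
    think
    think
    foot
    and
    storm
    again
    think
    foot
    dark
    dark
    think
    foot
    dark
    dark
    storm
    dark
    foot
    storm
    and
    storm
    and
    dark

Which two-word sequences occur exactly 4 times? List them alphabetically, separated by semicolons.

dark foot; think foot

Bigram counts meeting the condition (exactly 4 times):
  dark foot: 4
  think foot: 4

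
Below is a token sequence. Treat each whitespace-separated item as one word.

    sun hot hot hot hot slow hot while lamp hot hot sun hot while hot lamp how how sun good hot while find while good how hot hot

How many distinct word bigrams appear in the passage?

28 tokens → 27 bigram windows in total.
Repeated bigrams (each contributes count−1 duplicates):
  hot hot: 5
  hot while: 3
  sun hot: 2
7 duplicate windows → 27 − 7 = 20 distinct.

20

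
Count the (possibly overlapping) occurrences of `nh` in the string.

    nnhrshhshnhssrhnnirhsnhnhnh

Sliding a length-2 window over the 27 characters (26 positions):
  position 2–3: nh
  position 10–11: nh
  position 22–23: nh
  position 24–25: nh
  position 26–27: nh

5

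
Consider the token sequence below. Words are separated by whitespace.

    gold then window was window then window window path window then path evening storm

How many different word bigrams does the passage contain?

14 tokens → 13 bigram windows in total.
Repeated bigrams (each contributes count−1 duplicates):
  then window: 2
  window then: 2
2 duplicate windows → 13 − 2 = 11 distinct.

11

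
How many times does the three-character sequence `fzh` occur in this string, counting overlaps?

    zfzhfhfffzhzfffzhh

3

Sliding a length-3 window over the 18 characters (16 positions):
  position 2–4: fzh
  position 9–11: fzh
  position 15–17: fzh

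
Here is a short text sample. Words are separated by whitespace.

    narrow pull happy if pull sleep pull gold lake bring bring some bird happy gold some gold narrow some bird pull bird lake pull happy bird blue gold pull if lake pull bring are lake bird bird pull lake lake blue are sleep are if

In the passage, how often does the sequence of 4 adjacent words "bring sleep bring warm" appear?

Scanning the 42 overlapping 4-gram windows for "bring sleep bring warm":
  (none found)

0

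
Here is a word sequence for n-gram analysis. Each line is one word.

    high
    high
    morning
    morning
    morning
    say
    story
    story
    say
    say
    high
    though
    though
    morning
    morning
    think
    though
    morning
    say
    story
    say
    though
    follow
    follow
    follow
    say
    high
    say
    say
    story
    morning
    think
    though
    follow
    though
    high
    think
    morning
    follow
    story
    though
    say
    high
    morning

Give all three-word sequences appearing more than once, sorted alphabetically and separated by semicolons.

Trigram counts meeting the condition (more than once):
  morning say story: 2
  morning think though: 2

morning say story; morning think though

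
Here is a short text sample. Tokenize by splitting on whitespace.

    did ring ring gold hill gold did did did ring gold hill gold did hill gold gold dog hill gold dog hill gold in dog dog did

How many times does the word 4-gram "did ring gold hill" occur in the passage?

Scanning the 24 overlapping 4-gram windows for "did ring gold hill":
  position 9–12: did ring gold hill

1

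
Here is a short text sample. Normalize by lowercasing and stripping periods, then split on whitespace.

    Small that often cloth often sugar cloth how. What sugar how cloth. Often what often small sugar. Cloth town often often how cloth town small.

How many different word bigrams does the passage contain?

25 tokens → 24 bigram windows in total.
Repeated bigrams (each contributes count−1 duplicates):
  cloth often: 2
  cloth town: 2
  how cloth: 2
  sugar cloth: 2
4 duplicate windows → 24 − 4 = 20 distinct.

20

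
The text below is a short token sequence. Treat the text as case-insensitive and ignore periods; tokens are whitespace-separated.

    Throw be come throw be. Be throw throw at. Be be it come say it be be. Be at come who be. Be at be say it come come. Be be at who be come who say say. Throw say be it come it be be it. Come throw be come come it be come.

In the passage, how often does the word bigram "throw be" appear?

3

Scanning the 54 overlapping bigram windows for "throw be":
  position 1–2: throw be
  position 4–5: throw be
  position 49–50: throw be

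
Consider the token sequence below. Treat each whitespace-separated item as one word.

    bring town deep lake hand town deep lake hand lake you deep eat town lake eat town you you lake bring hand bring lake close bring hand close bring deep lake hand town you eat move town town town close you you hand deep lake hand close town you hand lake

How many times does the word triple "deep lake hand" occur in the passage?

4

Scanning the 49 overlapping trigram windows for "deep lake hand":
  position 3–5: deep lake hand
  position 7–9: deep lake hand
  position 30–32: deep lake hand
  position 44–46: deep lake hand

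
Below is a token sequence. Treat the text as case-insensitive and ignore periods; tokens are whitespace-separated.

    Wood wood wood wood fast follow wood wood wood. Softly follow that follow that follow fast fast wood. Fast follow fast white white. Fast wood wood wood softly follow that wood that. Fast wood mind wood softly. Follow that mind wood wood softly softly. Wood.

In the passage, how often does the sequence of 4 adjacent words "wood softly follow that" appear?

3

Scanning the 42 overlapping 4-gram windows for "wood softly follow that":
  position 9–12: wood softly follow that
  position 27–30: wood softly follow that
  position 36–39: wood softly follow that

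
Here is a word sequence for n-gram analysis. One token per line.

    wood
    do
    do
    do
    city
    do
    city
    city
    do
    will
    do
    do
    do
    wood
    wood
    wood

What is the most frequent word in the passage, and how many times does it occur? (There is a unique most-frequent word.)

Unigram frequencies (highest first):
  do: 8
  wood: 4
  city: 3
  will: 1

"do", 8 times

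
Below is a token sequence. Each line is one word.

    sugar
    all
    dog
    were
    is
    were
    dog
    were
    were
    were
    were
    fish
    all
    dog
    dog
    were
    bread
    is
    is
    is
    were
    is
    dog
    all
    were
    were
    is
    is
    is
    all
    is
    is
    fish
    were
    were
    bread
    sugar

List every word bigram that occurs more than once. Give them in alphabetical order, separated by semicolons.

all dog; dog were; is is; is were; were bread; were is; were were

Bigram counts meeting the condition (more than once):
  all dog: 2
  dog were: 3
  is is: 5
  is were: 2
  were bread: 2
  were is: 3
  were were: 5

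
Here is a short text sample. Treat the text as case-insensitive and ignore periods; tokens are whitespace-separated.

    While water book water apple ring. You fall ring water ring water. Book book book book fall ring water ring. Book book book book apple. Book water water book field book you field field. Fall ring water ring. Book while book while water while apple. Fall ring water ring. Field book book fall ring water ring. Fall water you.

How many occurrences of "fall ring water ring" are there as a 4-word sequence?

5

Scanning the 56 overlapping 4-gram windows for "fall ring water ring":
  position 8–11: fall ring water ring
  position 17–20: fall ring water ring
  position 35–38: fall ring water ring
  position 46–49: fall ring water ring
  position 53–56: fall ring water ring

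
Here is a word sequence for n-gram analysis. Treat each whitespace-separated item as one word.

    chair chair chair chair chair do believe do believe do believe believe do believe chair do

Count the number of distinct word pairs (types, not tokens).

6

16 tokens → 15 bigram windows in total.
Repeated bigrams (each contributes count−1 duplicates):
  chair chair: 4
  do believe: 4
  believe do: 3
  chair do: 2
9 duplicate windows → 15 − 9 = 6 distinct.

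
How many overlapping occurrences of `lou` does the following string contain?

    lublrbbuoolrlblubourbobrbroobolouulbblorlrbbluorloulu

2

Sliding a length-3 window over the 53 characters (51 positions):
  position 31–33: lou
  position 49–51: lou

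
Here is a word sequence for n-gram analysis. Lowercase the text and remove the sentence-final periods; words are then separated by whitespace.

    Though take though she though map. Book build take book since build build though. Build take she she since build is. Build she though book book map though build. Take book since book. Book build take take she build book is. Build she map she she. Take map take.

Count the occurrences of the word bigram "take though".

Scanning the 48 overlapping bigram windows for "take though":
  position 2–3: take though

1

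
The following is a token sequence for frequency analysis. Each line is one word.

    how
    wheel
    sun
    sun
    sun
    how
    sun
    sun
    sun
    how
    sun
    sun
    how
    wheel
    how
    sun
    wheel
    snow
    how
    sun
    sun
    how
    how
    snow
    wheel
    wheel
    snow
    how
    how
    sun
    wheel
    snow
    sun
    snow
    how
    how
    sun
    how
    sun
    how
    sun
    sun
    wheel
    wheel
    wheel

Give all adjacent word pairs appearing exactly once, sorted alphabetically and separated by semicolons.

Bigram counts meeting the condition (exactly once):
  how snow: 1
  snow sun: 1
  snow wheel: 1
  sun snow: 1
  wheel how: 1
  wheel sun: 1

how snow; snow sun; snow wheel; sun snow; wheel how; wheel sun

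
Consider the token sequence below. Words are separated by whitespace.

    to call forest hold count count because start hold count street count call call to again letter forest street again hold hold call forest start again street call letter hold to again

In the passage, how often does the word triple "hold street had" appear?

0

Scanning the 30 overlapping trigram windows for "hold street had":
  (none found)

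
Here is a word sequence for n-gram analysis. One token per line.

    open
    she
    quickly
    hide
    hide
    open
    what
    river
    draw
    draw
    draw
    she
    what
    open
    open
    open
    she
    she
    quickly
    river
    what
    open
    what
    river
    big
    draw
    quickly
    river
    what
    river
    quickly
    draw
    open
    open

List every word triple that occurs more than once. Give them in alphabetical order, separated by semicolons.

open what river; quickly river what

Trigram counts meeting the condition (more than once):
  open what river: 2
  quickly river what: 2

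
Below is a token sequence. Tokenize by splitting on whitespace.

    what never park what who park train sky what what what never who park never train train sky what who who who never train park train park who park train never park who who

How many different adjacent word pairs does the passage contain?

34 tokens → 33 bigram windows in total.
Repeated bigrams (each contributes count−1 duplicates):
  park train: 3
  who park: 3
  who who: 3
  never park: 2
  never train: 2
  park who: 2
  sky what: 2
  train park: 2
  … (4 more repeated)
15 duplicate windows → 33 − 15 = 18 distinct.

18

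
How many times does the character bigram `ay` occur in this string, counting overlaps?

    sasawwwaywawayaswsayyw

3

Sliding a length-2 window over the 22 characters (21 positions):
  position 8–9: ay
  position 13–14: ay
  position 19–20: ay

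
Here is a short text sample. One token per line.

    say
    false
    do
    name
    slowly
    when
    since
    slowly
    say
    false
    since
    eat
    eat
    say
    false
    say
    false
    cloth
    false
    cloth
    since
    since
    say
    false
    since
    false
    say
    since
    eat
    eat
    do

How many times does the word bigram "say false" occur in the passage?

5

Scanning the 30 overlapping bigram windows for "say false":
  position 1–2: say false
  position 9–10: say false
  position 14–15: say false
  position 16–17: say false
  position 23–24: say false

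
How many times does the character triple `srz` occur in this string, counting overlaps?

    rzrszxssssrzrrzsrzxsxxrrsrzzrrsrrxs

Sliding a length-3 window over the 35 characters (33 positions):
  position 10–12: srz
  position 16–18: srz
  position 25–27: srz

3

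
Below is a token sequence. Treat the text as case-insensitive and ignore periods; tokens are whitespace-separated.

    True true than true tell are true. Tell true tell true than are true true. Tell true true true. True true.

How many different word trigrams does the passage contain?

21 tokens → 19 trigram windows in total.
Repeated trigrams (each contributes count−1 duplicates):
  true tell true: 3
  true true true: 3
4 duplicate windows → 19 − 4 = 15 distinct.

15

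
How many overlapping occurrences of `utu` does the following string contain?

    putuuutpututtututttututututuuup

7

Sliding a length-3 window over the 31 characters (29 positions):
  position 2–4: utu
  position 9–11: utu
  position 14–16: utu
  position 20–22: utu
  position 22–24: utu
  position 24–26: utu
  position 26–28: utu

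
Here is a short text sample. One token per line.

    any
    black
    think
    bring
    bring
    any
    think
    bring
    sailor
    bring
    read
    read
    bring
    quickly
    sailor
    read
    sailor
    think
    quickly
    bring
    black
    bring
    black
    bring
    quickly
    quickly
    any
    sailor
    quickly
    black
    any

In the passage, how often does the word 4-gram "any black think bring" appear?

1

Scanning the 28 overlapping 4-gram windows for "any black think bring":
  position 1–4: any black think bring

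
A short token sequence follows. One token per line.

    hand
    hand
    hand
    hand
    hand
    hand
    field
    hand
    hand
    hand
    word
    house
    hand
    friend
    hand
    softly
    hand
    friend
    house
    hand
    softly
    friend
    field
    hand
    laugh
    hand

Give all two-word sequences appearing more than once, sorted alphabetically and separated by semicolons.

field hand; hand friend; hand hand; hand softly; house hand

Bigram counts meeting the condition (more than once):
  field hand: 2
  hand friend: 2
  hand hand: 7
  hand softly: 2
  house hand: 2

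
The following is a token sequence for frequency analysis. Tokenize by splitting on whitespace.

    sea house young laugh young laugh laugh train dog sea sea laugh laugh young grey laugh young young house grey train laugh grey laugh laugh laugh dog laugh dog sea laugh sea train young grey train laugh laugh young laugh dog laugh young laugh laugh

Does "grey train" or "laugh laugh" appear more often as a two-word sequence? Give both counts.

"grey train": 2 occurrences
"laugh laugh": 6 occurrences

"laugh laugh" (6 vs 2)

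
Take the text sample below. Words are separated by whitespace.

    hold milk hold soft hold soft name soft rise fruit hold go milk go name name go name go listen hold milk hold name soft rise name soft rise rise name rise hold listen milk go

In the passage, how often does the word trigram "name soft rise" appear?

3

Scanning the 34 overlapping trigram windows for "name soft rise":
  position 7–9: name soft rise
  position 24–26: name soft rise
  position 27–29: name soft rise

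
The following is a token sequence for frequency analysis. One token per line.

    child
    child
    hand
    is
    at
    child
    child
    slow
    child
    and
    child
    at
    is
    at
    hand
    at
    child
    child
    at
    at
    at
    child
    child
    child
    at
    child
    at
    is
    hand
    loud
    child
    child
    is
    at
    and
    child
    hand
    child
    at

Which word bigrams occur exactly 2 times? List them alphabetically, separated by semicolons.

and child; at at; at is; child hand

Bigram counts meeting the condition (exactly 2 times):
  and child: 2
  at at: 2
  at is: 2
  child hand: 2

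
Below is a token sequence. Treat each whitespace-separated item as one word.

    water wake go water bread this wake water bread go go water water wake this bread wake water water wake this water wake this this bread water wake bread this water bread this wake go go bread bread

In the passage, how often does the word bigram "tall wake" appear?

Scanning the 37 overlapping bigram windows for "tall wake":
  (none found)

0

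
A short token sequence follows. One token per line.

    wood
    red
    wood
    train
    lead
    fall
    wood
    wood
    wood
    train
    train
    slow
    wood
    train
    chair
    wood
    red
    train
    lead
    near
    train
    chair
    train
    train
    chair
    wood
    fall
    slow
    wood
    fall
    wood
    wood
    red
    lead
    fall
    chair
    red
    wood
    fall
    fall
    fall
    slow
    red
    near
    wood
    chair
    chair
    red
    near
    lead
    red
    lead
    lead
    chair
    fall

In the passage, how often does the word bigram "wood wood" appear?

Scanning the 54 overlapping bigram windows for "wood wood":
  position 7–8: wood wood
  position 8–9: wood wood
  position 31–32: wood wood

3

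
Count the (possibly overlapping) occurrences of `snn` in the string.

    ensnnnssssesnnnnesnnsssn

3

Sliding a length-3 window over the 24 characters (22 positions):
  position 3–5: snn
  position 12–14: snn
  position 18–20: snn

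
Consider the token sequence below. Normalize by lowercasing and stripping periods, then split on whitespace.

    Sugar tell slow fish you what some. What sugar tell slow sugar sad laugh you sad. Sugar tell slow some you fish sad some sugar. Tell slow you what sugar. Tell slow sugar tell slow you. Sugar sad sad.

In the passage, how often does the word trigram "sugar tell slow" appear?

Scanning the 37 overlapping trigram windows for "sugar tell slow":
  position 1–3: sugar tell slow
  position 9–11: sugar tell slow
  position 17–19: sugar tell slow
  position 25–27: sugar tell slow
  position 30–32: sugar tell slow
  position 33–35: sugar tell slow

6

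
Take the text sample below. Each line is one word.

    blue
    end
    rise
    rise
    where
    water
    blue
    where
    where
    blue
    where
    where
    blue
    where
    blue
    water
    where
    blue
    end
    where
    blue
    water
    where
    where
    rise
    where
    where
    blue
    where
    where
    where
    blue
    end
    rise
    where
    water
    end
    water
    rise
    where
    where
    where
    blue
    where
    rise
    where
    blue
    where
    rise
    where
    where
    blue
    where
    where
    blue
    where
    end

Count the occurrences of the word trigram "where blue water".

2

Scanning the 55 overlapping trigram windows for "where blue water":
  position 14–16: where blue water
  position 20–22: where blue water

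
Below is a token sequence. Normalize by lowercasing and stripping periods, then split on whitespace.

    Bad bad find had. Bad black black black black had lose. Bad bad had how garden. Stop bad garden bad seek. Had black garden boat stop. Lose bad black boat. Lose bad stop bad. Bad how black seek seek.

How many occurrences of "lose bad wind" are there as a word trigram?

0

Scanning the 37 overlapping trigram windows for "lose bad wind":
  (none found)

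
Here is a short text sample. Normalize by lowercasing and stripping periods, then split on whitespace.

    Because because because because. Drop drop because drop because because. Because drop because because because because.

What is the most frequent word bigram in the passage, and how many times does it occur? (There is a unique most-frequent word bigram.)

"because because", 8 times

Bigram frequencies (highest first):
  because because: 8
  because drop: 3
  drop because: 3
  drop drop: 1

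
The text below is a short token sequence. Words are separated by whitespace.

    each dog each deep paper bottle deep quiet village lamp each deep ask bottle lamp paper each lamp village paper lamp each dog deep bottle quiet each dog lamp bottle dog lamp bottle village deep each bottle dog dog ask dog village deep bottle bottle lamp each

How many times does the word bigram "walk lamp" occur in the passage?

Scanning the 46 overlapping bigram windows for "walk lamp":
  (none found)

0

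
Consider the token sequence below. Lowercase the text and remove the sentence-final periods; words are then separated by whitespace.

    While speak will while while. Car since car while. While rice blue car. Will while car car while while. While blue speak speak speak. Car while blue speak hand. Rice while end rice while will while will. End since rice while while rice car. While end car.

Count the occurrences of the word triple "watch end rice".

Scanning the 45 overlapping trigram windows for "watch end rice":
  (none found)

0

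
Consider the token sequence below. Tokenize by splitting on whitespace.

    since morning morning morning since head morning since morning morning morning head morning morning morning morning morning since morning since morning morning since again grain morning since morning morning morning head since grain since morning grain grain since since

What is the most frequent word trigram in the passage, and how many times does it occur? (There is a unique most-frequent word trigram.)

"morning morning morning", 6 times

Trigram frequencies (highest first):
  morning morning morning: 6
  since morning morning: 4
  morning since morning: 4
  morning morning since: 3
  morning morning head: 2
  morning since head: 1
  … (17 more, each ≤ 1)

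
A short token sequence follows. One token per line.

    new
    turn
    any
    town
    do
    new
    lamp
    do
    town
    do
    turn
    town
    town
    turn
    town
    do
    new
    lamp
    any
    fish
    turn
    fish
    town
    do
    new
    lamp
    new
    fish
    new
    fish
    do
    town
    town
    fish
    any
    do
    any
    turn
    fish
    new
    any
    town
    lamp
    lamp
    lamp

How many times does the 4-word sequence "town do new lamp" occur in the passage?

3

Scanning the 42 overlapping 4-gram windows for "town do new lamp":
  position 4–7: town do new lamp
  position 15–18: town do new lamp
  position 23–26: town do new lamp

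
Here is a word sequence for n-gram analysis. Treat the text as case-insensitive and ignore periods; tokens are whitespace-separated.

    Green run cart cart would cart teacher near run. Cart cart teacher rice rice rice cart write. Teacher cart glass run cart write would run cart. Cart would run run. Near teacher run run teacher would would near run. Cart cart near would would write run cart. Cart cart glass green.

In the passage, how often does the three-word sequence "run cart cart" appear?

5

Scanning the 49 overlapping trigram windows for "run cart cart":
  position 2–4: run cart cart
  position 9–11: run cart cart
  position 25–27: run cart cart
  position 39–41: run cart cart
  position 46–48: run cart cart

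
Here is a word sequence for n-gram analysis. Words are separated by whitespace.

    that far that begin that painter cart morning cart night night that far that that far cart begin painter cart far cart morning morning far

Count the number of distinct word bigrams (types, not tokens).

18

25 tokens → 24 bigram windows in total.
Repeated bigrams (each contributes count−1 duplicates):
  that far: 3
  cart morning: 2
  far cart: 2
  far that: 2
  painter cart: 2
6 duplicate windows → 24 − 6 = 18 distinct.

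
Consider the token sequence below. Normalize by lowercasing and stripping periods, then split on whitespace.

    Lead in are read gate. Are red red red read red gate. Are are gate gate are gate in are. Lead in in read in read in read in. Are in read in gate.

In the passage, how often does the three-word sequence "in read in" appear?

4

Scanning the 32 overlapping trigram windows for "in read in":
  position 23–25: in read in
  position 25–27: in read in
  position 27–29: in read in
  position 31–33: in read in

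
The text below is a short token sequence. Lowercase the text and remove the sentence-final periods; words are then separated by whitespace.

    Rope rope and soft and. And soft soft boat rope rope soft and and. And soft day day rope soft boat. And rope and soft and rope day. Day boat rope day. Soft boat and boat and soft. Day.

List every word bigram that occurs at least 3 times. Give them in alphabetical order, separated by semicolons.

Bigram counts meeting the condition (at least 3 times):
  and and: 3
  and soft: 5
  boat and: 3
  soft and: 3
  soft boat: 3

and and; and soft; boat and; soft and; soft boat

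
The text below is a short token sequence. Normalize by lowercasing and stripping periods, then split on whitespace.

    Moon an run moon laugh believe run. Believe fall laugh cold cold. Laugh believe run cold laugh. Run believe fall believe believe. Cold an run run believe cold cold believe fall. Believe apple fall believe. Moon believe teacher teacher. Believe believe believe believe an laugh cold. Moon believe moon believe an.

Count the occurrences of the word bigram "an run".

Scanning the 50 overlapping bigram windows for "an run":
  position 2–3: an run
  position 24–25: an run

2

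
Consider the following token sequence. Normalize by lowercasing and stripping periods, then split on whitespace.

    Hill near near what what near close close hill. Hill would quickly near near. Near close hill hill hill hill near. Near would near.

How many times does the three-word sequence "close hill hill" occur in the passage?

Scanning the 22 overlapping trigram windows for "close hill hill":
  position 8–10: close hill hill
  position 16–18: close hill hill

2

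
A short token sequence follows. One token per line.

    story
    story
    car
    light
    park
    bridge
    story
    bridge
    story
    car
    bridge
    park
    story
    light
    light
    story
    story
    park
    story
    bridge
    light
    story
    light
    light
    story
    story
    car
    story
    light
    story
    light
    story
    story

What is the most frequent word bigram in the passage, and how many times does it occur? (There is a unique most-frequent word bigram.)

Bigram frequencies (highest first):
  light story: 5
  story story: 4
  story light: 4
  story car: 3
  bridge story: 2
  story bridge: 2
  … (10 more, each ≤ 2)

"light story", 5 times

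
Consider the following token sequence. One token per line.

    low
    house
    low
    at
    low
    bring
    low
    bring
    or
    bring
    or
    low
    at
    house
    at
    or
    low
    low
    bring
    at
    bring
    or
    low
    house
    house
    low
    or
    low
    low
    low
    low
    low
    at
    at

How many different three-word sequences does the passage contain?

34 tokens → 32 trigram windows in total.
Repeated trigrams (each contributes count−1 duplicates):
  low low low: 3
  bring or low: 2
  or low low: 2
4 duplicate windows → 32 − 4 = 28 distinct.

28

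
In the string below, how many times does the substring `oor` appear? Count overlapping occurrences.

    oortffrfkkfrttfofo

1

Sliding a length-3 window over the 18 characters (16 positions):
  position 1–3: oor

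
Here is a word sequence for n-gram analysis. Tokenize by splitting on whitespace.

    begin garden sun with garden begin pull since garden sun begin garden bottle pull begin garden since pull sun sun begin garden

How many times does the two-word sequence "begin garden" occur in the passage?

4

Scanning the 21 overlapping bigram windows for "begin garden":
  position 1–2: begin garden
  position 11–12: begin garden
  position 15–16: begin garden
  position 21–22: begin garden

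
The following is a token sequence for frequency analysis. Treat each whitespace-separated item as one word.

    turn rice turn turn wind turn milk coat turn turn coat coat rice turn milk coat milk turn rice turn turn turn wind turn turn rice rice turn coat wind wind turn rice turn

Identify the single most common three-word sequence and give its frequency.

Trigram frequencies (highest first):
  turn rice turn: 3
  rice turn turn: 2
  turn turn wind: 2
  turn wind turn: 2
  turn milk coat: 2
  wind turn milk: 1
  … (20 more, each ≤ 1)

"turn rice turn", 3 times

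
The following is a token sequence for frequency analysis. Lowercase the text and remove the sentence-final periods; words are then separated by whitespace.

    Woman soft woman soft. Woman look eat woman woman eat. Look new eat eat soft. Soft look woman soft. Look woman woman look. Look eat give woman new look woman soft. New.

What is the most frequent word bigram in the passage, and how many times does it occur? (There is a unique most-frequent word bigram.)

"woman soft", 4 times

Bigram frequencies (highest first):
  woman soft: 4
  look woman: 3
  soft woman: 2
  woman look: 2
  look eat: 2
  woman woman: 2
  … (15 more, each ≤ 2)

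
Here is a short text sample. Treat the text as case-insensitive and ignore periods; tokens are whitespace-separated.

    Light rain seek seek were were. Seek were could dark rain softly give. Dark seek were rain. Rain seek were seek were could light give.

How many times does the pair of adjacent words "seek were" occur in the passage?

5

Scanning the 24 overlapping bigram windows for "seek were":
  position 4–5: seek were
  position 7–8: seek were
  position 15–16: seek were
  position 19–20: seek were
  position 21–22: seek were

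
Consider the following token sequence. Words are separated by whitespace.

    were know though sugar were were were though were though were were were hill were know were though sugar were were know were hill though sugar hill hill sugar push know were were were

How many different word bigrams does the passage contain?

34 tokens → 33 bigram windows in total.
Repeated bigrams (each contributes count−1 duplicates):
  were were: 7
  know were: 3
  though sugar: 3
  were know: 3
  were though: 3
  sugar were: 2
  though were: 2
  were hill: 2
17 duplicate windows → 33 − 17 = 16 distinct.

16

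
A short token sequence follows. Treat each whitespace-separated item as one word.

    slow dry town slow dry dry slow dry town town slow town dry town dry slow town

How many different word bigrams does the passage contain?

8

17 tokens → 16 bigram windows in total.
Repeated bigrams (each contributes count−1 duplicates):
  dry town: 3
  slow dry: 3
  dry slow: 2
  slow town: 2
  town dry: 2
  town slow: 2
8 duplicate windows → 16 − 8 = 8 distinct.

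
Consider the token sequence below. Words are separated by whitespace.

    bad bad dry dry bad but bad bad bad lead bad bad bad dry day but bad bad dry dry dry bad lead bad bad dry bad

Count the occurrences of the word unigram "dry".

7

Scanning the 27 tokens for "dry":
  position 3: dry
  position 4: dry
  position 14: dry
  position 19: dry
  position 20: dry
  position 21: dry
  position 26: dry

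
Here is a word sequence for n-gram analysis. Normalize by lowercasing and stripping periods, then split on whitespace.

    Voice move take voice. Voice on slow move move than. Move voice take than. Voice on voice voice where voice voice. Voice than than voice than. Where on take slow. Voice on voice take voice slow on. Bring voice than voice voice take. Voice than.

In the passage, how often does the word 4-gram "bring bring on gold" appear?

Scanning the 42 overlapping 4-gram windows for "bring bring on gold":
  (none found)

0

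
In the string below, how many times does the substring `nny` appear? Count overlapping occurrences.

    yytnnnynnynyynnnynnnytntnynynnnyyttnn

Sliding a length-3 window over the 37 characters (35 positions):
  position 5–7: nny
  position 8–10: nny
  position 15–17: nny
  position 19–21: nny
  position 30–32: nny

5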